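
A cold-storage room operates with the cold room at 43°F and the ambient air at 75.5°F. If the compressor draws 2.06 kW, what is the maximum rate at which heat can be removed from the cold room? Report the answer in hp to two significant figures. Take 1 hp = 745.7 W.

43 hp

In absolute terms T_C = 279.26 K and T_H = 297.32 K, so ΔT = 18.06 K.
COP_Carnot = T_C/ΔT = 279.26/18.06 = 15.47.
Q̇_max = COP_Carnot × Ẇ = 15.47 × 2.060 kW = 31.86 kW = 42.73 hp.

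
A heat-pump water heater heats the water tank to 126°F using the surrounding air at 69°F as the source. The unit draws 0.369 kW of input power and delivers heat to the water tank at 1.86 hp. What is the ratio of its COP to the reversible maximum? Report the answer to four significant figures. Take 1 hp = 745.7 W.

Converting, Q̇_H = 1.860 hp = 1.387 kW, so COP_actual = Q̇_H/Ẇ = 1.387/0.3690 = 3.759.
In absolute terms T_C = 293.71 K and T_H = 325.37 K, so ΔT = 31.67 K.
COP_Carnot = T_H/ΔT = 325.37/31.67 = 10.27.
η_II = COP_actual/COP_Carnot = 3.759/10.27 = 0.3658.

0.3658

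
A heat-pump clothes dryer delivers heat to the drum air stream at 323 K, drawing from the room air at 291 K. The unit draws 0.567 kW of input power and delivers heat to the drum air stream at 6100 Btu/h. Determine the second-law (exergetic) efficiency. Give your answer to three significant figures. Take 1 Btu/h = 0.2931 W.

0.312

Converting, Q̇_H = 6100 Btu/h = 1.788 kW, so COP_actual = Q̇_H/Ẇ = 1.788/0.5670 = 3.153.
The reservoir spacing is ΔT = 323 − 291 = 32.00 K.
COP_Carnot = T_H/ΔT = 323.00/32.00 = 10.09.
η_II = COP_actual/COP_Carnot = 3.153/10.09 = 0.3124.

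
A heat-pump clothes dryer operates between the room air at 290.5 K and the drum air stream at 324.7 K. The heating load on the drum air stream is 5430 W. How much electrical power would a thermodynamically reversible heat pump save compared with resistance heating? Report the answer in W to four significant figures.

4858 W

The reservoir spacing is ΔT = 324.7 − 290.5 = 34.20 K.
COP_Carnot = T_H/ΔT = 324.70/34.20 = 9.494.
Resistance heating needs Ẇ_res = Q̇_H = 5430 W; the reversible heat pump needs only Ẇ_hp = Q̇_H/COP = 571.9 W.
Saving = 5430 − 571.9 = 4858 W.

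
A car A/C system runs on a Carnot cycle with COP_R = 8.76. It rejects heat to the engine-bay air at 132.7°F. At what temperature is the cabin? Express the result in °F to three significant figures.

72.0 °F

For a Carnot refrigerator COP_R = T_C/(T_H − T_C), so T_C = COP·T_H/(1 + COP).
With T_H = 329.09 K, T_C = 8.76 × 329.09/9.760 = 295.38 K.
Converting, 295.38 K = 72.01°F.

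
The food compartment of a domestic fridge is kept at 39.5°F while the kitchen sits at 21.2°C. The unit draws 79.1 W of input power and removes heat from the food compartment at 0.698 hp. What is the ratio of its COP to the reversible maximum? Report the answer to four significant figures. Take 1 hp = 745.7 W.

0.4042

Converting, Q̇_C = 0.6980 hp = 520.5 W, so COP_actual = Q̇_C/Ẇ = 520.5/79.10 = 6.580.
In absolute terms T_C = 277.32 K and T_H = 294.35 K, so ΔT = 17.03 K.
COP_Carnot = T_C/ΔT = 277.32/17.03 = 16.28.
η_II = COP_actual/COP_Carnot = 6.580/16.28 = 0.4042.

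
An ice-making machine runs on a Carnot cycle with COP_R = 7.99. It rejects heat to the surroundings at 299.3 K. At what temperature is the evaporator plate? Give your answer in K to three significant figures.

266 K

For a Carnot refrigerator COP_R = T_C/(T_H − T_C), so T_C = COP·T_H/(1 + COP).
With T_H = 299.30 K, T_C = 7.99 × 299.30/8.990 = 266.01 K.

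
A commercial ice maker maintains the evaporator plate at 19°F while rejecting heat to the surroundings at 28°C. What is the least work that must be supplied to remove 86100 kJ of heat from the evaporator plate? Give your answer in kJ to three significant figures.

In absolute terms T_C = 265.93 K and T_H = 301.15 K, so ΔT = 35.22 K.
The reversible limit is COP_R = T_C/ΔT = 7.550, so W_min = Q_C/COP = Q_C·ΔT/T_C.
W_min = 86100 × 35.22/265.93 = 11400 kJ.

11400 kJ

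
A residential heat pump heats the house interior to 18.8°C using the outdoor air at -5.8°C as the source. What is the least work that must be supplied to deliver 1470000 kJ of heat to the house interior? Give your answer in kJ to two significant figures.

In absolute terms T_C = 267.35 K and T_H = 291.95 K, so ΔT = 24.60 K.
The reversible limit is COP_HP = T_H/ΔT = 11.87, so W_min = Q_H/COP = Q_H·ΔT/T_H.
W_min = 1470000 × 24.60/291.95 = 123900 kJ.

120000 kJ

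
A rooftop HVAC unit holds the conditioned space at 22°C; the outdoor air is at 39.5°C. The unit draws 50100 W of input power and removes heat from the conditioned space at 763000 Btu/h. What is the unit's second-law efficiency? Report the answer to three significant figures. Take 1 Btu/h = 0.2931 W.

0.265

Converting, Q̇_C = 763000 Btu/h = 223600 W, so COP_actual = Q̇_C/Ẇ = 223600/50100 = 4.464.
In absolute terms T_C = 295.15 K and T_H = 312.65 K, so ΔT = 17.50 K.
COP_Carnot = T_C/ΔT = 295.15/17.50 = 16.87.
η_II = COP_actual/COP_Carnot = 4.464/16.87 = 0.2647.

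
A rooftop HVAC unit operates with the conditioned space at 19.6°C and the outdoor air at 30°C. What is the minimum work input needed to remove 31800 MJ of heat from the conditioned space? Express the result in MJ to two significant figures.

1100 MJ

In absolute terms T_C = 292.75 K and T_H = 303.15 K, so ΔT = 10.40 K.
The reversible limit is COP_R = T_C/ΔT = 28.15, so W_min = Q_C/COP = Q_C·ΔT/T_C.
W_min = 31800 × 10.40/292.75 = 1130 MJ.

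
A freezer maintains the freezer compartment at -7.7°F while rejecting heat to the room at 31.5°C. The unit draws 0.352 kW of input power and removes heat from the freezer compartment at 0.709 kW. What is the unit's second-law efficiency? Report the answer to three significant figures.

COP_actual = Q̇_C/Ẇ = 0.7090/0.3520 = 2.014.
In absolute terms T_C = 251.09 K and T_H = 304.65 K, so ΔT = 53.56 K.
COP_Carnot = T_C/ΔT = 251.09/53.56 = 4.688.
η_II = COP_actual/COP_Carnot = 2.014/4.688 = 0.4296.

0.430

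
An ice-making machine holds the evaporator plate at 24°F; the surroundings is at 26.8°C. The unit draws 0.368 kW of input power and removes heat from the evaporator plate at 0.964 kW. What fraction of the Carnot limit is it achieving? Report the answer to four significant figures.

COP_actual = Q̇_C/Ẇ = 0.9640/0.3680 = 2.620.
In absolute terms T_C = 268.71 K and T_H = 299.95 K, so ΔT = 31.24 K.
COP_Carnot = T_C/ΔT = 268.71/31.24 = 8.600.
η_II = COP_actual/COP_Carnot = 2.620/8.600 = 0.3046.

0.3046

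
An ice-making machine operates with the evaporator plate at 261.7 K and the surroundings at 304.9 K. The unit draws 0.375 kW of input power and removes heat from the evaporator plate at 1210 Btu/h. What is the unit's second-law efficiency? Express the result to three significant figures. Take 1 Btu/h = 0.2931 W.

Converting, Q̇_C = 1210 Btu/h = 0.3547 kW, so COP_actual = Q̇_C/Ẇ = 0.3547/0.3750 = 0.9457.
The reservoir spacing is ΔT = 304.9 − 261.7 = 43.20 K.
COP_Carnot = T_C/ΔT = 261.70/43.20 = 6.058.
η_II = COP_actual/COP_Carnot = 0.9457/6.058 = 0.1561.

0.156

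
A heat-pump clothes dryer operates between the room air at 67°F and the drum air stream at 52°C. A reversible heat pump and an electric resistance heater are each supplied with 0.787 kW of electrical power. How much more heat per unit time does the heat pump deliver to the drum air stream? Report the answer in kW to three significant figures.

7.07 kW

In absolute terms T_C = 292.59 K and T_H = 325.15 K, so ΔT = 32.56 K.
COP_Carnot = T_H/ΔT = 325.15/32.56 = 9.988.
The heat pump delivers Q̇_H = COP × Ẇ = 7.860 kW; the resistance heater delivers Ẇ = 0.7870 kW.
Extra = (COP − 1)·Ẇ = 7.073 kW.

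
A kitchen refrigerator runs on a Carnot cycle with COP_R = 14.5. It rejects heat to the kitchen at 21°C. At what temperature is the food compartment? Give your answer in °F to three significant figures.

35.6 °F

For a Carnot refrigerator COP_R = T_C/(T_H − T_C), so T_C = COP·T_H/(1 + COP).
With T_H = 294.15 K, T_C = 14.5 × 294.15/15.50 = 275.17 K.
Converting, 275.17 K = 35.64°F.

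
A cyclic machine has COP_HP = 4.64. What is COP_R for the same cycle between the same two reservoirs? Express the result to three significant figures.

Since Q_H = Q_C + W for any cycle, COP_R = Q_C/W = Q_H/W − 1.
COP_R = 4.64 − 1 = 3.64.

3.64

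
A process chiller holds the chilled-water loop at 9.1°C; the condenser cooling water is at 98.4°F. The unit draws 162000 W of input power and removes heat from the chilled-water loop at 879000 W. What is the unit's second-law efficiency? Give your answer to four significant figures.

COP_actual = Q̇_C/Ẇ = 879000/162000 = 5.426.
In absolute terms T_C = 282.25 K and T_H = 310.04 K, so ΔT = 27.79 K.
COP_Carnot = T_C/ΔT = 282.25/27.79 = 10.16.
η_II = COP_actual/COP_Carnot = 5.426/10.16 = 0.5342.

0.5342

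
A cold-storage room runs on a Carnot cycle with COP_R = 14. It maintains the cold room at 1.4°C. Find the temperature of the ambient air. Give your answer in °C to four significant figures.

21.01 °C

COP_R = T_C/(T_H − T_C) gives T_H − T_C = T_C/COP.
With T_C = 274.55 K, T_H = 274.55 × (1 + 1/14) = 294.16 K.
Converting, 294.16 K = 21.01°C.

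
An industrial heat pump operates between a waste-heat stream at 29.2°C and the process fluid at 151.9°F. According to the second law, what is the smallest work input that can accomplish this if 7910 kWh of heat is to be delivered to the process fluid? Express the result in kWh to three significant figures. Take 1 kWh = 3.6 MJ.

In absolute terms T_C = 302.35 K and T_H = 339.76 K, so ΔT = 37.41 K.
The reversible limit is COP_HP = T_H/ΔT = 9.082, so W_min = Q_H/COP = Q_H·ΔT/T_H.
W_min = 7910 × 37.41/339.76 = 871.0 kWh.

871 kWh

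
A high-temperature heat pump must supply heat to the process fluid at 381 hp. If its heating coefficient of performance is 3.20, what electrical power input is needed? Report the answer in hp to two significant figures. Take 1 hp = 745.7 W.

120 hp

Ẇ = Q̇_H/COP_HP = 381.0/3.20 = 119.1 hp.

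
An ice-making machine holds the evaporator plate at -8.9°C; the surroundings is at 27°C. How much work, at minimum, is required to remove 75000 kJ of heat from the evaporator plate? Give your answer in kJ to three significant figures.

In absolute terms T_C = 264.25 K and T_H = 300.15 K, so ΔT = 35.90 K.
The reversible limit is COP_R = T_C/ΔT = 7.361, so W_min = Q_C/COP = Q_C·ΔT/T_C.
W_min = 75000 × 35.90/264.25 = 10190 kJ.

10200 kJ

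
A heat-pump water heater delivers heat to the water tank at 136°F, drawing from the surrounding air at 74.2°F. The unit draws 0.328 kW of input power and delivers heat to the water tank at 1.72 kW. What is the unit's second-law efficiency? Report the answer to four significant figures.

0.5440

COP_actual = Q̇_H/Ẇ = 1.720/0.3280 = 5.244.
In absolute terms T_C = 296.59 K and T_H = 330.93 K, so ΔT = 34.33 K.
COP_Carnot = T_H/ΔT = 330.93/34.33 = 9.639.
η_II = COP_actual/COP_Carnot = 5.244/9.639 = 0.5440.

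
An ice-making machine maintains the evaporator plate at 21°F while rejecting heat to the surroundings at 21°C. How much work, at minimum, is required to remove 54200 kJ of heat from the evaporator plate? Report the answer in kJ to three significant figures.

In absolute terms T_C = 267.04 K and T_H = 294.15 K, so ΔT = 27.11 K.
The reversible limit is COP_R = T_C/ΔT = 9.850, so W_min = Q_C/COP = Q_C·ΔT/T_C.
W_min = 54200 × 27.11/267.04 = 5503 kJ.

5500 kJ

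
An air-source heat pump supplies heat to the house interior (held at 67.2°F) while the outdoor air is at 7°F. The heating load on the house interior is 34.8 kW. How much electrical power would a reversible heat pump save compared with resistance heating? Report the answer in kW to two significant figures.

In absolute terms T_C = 259.26 K and T_H = 292.71 K, so ΔT = 33.44 K.
COP_Carnot = T_H/ΔT = 292.71/33.44 = 8.752.
Resistance heating needs Ẇ_res = Q̇_H = 34.80 kW; the reversible heat pump needs only Ẇ_hp = Q̇_H/COP = 3.976 kW.
Saving = 34.80 − 3.976 = 30.82 kW.

31 kW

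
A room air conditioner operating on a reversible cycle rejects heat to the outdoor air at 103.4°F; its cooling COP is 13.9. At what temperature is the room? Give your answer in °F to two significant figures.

For a Carnot refrigerator COP_R = T_C/(T_H − T_C), so T_C = COP·T_H/(1 + COP).
With T_H = 312.82 K, T_C = 13.9 × 312.82/14.90 = 291.82 K.
Converting, 291.82 K = 65.61°F.

66 °F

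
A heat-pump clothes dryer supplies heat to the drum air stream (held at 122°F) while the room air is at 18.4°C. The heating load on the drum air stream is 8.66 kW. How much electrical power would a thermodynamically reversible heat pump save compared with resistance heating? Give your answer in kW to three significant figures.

In absolute terms T_C = 291.55 K and T_H = 323.15 K, so ΔT = 31.60 K.
COP_Carnot = T_H/ΔT = 323.15/31.60 = 10.23.
Resistance heating needs Ẇ_res = Q̇_H = 8.660 kW; the reversible heat pump needs only Ẇ_hp = Q̇_H/COP = 0.8468 kW.
Saving = 8.660 − 0.8468 = 7.813 kW.

7.81 kW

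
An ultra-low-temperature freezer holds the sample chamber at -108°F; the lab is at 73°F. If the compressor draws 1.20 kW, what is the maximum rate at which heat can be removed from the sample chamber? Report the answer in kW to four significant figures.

2.332 kW

In absolute terms T_C = 195.37 K and T_H = 295.93 K, so ΔT = 100.6 K.
COP_Carnot = T_C/ΔT = 195.37/100.6 = 1.943.
Q̇_max = COP_Carnot × Ẇ = 1.943 × 1.200 kW = 2.332 kW.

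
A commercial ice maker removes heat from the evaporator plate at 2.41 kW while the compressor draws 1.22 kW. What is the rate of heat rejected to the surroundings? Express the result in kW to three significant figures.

For a cyclic device the first law requires Q̇_H = Q̇_C + Ẇ.
Q̇_H = Q̇_C + Ẇ = 3.630 kW.

3.63 kW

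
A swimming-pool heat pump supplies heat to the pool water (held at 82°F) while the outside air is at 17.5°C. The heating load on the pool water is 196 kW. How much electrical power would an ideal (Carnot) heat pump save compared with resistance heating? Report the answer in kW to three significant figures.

In absolute terms T_C = 290.65 K and T_H = 300.93 K, so ΔT = 10.28 K.
COP_Carnot = T_H/ΔT = 300.93/10.28 = 29.28.
Resistance heating needs Ẇ_res = Q̇_H = 196.0 kW; the reversible heat pump needs only Ẇ_hp = Q̇_H/COP = 6.694 kW.
Saving = 196.0 − 6.694 = 189.3 kW.

189 kW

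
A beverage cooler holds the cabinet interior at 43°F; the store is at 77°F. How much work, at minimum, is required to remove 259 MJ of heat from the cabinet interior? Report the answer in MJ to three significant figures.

In absolute terms T_C = 279.26 K and T_H = 298.15 K, so ΔT = 18.89 K.
The reversible limit is COP_R = T_C/ΔT = 14.78, so W_min = Q_C/COP = Q_C·ΔT/T_C.
W_min = 259.0 × 18.89/279.26 = 17.52 MJ.

17.5 MJ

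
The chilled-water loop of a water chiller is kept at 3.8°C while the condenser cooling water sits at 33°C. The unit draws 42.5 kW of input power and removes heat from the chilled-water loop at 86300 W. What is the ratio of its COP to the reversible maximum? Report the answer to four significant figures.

Converting, Q̇_C = 86300 W = 86.30 kW, so COP_actual = Q̇_C/Ẇ = 86.30/42.50 = 2.031.
In absolute terms T_C = 276.95 K and T_H = 306.15 K, so ΔT = 29.20 K.
COP_Carnot = T_C/ΔT = 276.95/29.20 = 9.485.
η_II = COP_actual/COP_Carnot = 2.031/9.485 = 0.2141.

0.2141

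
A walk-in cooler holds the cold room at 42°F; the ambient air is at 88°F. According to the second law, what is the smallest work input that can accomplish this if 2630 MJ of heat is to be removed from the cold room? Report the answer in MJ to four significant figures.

241.2 MJ

In absolute terms T_C = 278.71 K and T_H = 304.26 K, so ΔT = 25.56 K.
The reversible limit is COP_R = T_C/ΔT = 10.91, so W_min = Q_C/COP = Q_C·ΔT/T_C.
W_min = 2630 × 25.56/278.71 = 241.2 MJ.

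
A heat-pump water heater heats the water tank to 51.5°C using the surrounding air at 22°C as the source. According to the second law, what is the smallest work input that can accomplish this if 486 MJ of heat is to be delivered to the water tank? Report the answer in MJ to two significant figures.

In absolute terms T_C = 295.15 K and T_H = 324.65 K, so ΔT = 29.50 K.
The reversible limit is COP_HP = T_H/ΔT = 11.01, so W_min = Q_H/COP = Q_H·ΔT/T_H.
W_min = 486.0 × 29.50/324.65 = 44.16 MJ.

44 MJ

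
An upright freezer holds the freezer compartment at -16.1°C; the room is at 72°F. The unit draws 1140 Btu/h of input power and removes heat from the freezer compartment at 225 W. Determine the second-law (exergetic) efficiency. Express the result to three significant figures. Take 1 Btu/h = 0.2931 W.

Converting, Q̇_C = 225.0 W = 767.7 Btu/h, so COP_actual = Q̇_C/Ẇ = 767.7/1140 = 0.6734.
In absolute terms T_C = 257.05 K and T_H = 295.37 K, so ΔT = 38.32 K.
COP_Carnot = T_C/ΔT = 257.05/38.32 = 6.708.
η_II = COP_actual/COP_Carnot = 0.6734/6.708 = 0.1004.

0.100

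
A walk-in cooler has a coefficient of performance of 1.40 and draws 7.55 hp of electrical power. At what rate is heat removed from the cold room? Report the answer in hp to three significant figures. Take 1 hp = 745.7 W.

Q̇_C = COP × Ẇ = 1.40 × 7.550 = 10.57 hp.

10.6 hp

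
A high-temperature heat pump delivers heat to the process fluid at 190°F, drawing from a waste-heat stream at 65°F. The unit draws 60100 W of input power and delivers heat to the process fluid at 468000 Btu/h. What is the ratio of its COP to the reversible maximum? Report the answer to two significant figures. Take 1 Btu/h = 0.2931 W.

0.44

Converting, Q̇_H = 468000 Btu/h = 137200 W, so COP_actual = Q̇_H/Ẇ = 137200/60100 = 2.282.
In absolute terms T_C = 291.48 K and T_H = 360.93 K, so ΔT = 69.44 K.
COP_Carnot = T_H/ΔT = 360.93/69.44 = 5.197.
η_II = COP_actual/COP_Carnot = 2.282/5.197 = 0.4391.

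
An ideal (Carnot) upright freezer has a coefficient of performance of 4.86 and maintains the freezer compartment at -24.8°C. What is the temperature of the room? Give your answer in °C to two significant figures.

COP_R = T_C/(T_H − T_C) gives T_H − T_C = T_C/COP.
With T_C = 248.35 K, T_H = 248.35 × (1 + 1/4.86) = 299.45 K.
Converting, 299.45 K = 26.30°C.

26 °C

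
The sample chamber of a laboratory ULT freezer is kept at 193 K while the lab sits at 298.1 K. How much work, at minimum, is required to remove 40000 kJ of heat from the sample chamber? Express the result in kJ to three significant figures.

The reservoir spacing is ΔT = 298.1 − 193 = 105.1 K.
The reversible limit is COP_R = T_C/ΔT = 1.836, so W_min = Q_C/COP = Q_C·ΔT/T_C.
W_min = 40000 × 105.1/193.00 = 21780 kJ.

21800 kJ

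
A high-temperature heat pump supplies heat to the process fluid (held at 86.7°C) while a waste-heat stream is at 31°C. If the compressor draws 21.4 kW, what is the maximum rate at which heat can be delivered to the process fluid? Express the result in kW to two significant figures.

140 kW

In absolute terms T_C = 304.15 K and T_H = 359.85 K, so ΔT = 55.70 K.
COP_Carnot = T_H/ΔT = 359.85/55.70 = 6.461.
Q̇_max = COP_Carnot × Ẇ = 6.461 × 21.40 kW = 138.3 kW.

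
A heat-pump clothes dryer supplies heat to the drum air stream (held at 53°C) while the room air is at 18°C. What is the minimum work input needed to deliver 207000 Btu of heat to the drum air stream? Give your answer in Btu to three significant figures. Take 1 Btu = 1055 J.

22200 Btu

In absolute terms T_C = 291.15 K and T_H = 326.15 K, so ΔT = 35.00 K.
The reversible limit is COP_HP = T_H/ΔT = 9.319, so W_min = Q_H/COP = Q_H·ΔT/T_H.
W_min = 207000 × 35.00/326.15 = 22210 Btu.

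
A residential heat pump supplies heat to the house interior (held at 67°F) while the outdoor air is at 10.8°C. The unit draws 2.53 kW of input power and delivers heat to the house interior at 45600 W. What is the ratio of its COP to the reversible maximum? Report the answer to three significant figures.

0.532

Converting, Q̇_H = 45600 W = 45.60 kW, so COP_actual = Q̇_H/Ẇ = 45.60/2.530 = 18.02.
In absolute terms T_C = 283.95 K and T_H = 292.59 K, so ΔT = 8.644 K.
COP_Carnot = T_H/ΔT = 292.59/8.644 = 33.85.
η_II = COP_actual/COP_Carnot = 18.02/33.85 = 0.5325.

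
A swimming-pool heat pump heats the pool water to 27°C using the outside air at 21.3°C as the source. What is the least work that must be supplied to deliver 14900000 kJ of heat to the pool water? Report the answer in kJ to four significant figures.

283000 kJ

In absolute terms T_C = 294.45 K and T_H = 300.15 K, so ΔT = 5.700 K.
The reversible limit is COP_HP = T_H/ΔT = 52.66, so W_min = Q_H/COP = Q_H·ΔT/T_H.
W_min = 14900000 × 5.700/300.15 = 283000 kJ.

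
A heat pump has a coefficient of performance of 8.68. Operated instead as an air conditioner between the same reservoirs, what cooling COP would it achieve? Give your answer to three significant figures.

7.68

Since Q_H = Q_C + W for any cycle, COP_R = Q_C/W = Q_H/W − 1.
COP_R = 8.68 − 1 = 7.68.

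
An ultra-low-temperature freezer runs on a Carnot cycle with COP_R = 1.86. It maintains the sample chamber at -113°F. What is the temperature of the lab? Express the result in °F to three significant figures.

COP_R = T_C/(T_H − T_C) gives T_H − T_C = T_C/COP.
With T_C = 192.59 K, T_H = 192.59 × (1 + 1/1.86) = 296.14 K.
Converting, 296.14 K = 73.38°F.

73.4 °F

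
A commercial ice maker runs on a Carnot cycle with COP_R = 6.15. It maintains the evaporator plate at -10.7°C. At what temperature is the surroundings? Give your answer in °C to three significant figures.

COP_R = T_C/(T_H − T_C) gives T_H − T_C = T_C/COP.
With T_C = 262.45 K, T_H = 262.45 × (1 + 1/6.15) = 305.12 K.
Converting, 305.12 K = 31.97°C.

32.0 °C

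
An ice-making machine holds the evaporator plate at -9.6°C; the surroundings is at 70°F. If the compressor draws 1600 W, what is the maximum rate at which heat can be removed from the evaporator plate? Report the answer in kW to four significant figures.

13.73 kW

In absolute terms T_C = 263.55 K and T_H = 294.26 K, so ΔT = 30.71 K.
COP_Carnot = T_C/ΔT = 263.55/30.71 = 8.582.
Q̇_max = COP_Carnot × Ẇ = 8.582 × 1600 W = 13730 W = 13.73 kW.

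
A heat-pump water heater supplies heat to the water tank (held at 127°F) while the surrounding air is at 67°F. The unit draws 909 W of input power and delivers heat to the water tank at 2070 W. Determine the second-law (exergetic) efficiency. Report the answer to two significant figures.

COP_actual = Q̇_H/Ẇ = 2070/909.0 = 2.277.
In absolute terms T_C = 292.59 K and T_H = 325.93 K, so ΔT = 33.33 K.
COP_Carnot = T_H/ΔT = 325.93/33.33 = 9.778.
η_II = COP_actual/COP_Carnot = 2.277/9.778 = 0.2329.

0.23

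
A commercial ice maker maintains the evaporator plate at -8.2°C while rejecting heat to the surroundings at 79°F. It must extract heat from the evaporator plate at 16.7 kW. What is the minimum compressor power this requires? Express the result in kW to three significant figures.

2.16 kW

In absolute terms T_C = 264.95 K and T_H = 299.26 K, so ΔT = 34.31 K.
COP_Carnot = T_C/ΔT = 264.95/34.31 = 7.722.
Ẇ_min = Q̇/COP_Carnot = 16.70/7.722 = 2.163 kW.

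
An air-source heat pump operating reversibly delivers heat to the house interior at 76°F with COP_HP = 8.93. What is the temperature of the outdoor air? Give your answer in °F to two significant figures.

COP_HP = T_H/(T_H − T_C) gives T_H − T_C = T_H/COP.
With T_H = 297.59 K, T_C = 297.59 × (1 − 1/8.93) = 264.27 K.
Converting, 264.27 K = 16.01°F.

16 °F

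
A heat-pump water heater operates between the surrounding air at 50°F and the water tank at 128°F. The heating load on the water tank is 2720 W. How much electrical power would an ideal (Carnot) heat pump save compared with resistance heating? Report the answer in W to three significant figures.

In absolute terms T_C = 283.15 K and T_H = 326.48 K, so ΔT = 43.33 K.
COP_Carnot = T_H/ΔT = 326.48/43.33 = 7.534.
Resistance heating needs Ẇ_res = Q̇_H = 2720 W; the reversible heat pump needs only Ẇ_hp = Q̇_H/COP = 361.0 W.
Saving = 2720 − 361.0 = 2359 W.

2360 W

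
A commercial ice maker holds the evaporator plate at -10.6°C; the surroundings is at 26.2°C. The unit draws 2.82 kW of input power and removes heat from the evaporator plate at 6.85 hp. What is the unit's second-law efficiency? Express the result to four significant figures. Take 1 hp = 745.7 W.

Converting, Q̇_C = 6.850 hp = 5.108 kW, so COP_actual = Q̇_C/Ẇ = 5.108/2.820 = 1.811.
In absolute terms T_C = 262.55 K and T_H = 299.35 K, so ΔT = 36.80 K.
COP_Carnot = T_C/ΔT = 262.55/36.80 = 7.135.
η_II = COP_actual/COP_Carnot = 1.811/7.135 = 0.2539.

0.2539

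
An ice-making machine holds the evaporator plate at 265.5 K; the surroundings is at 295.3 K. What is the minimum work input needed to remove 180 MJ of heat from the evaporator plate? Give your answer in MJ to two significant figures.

The reservoir spacing is ΔT = 295.3 − 265.5 = 29.80 K.
The reversible limit is COP_R = T_C/ΔT = 8.909, so W_min = Q_C/COP = Q_C·ΔT/T_C.
W_min = 180.0 × 29.80/265.50 = 20.20 MJ.

20 MJ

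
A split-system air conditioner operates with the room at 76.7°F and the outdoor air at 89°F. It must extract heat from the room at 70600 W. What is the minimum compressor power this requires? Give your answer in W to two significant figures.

1600 W

In absolute terms T_C = 297.98 K and T_H = 304.82 K, so ΔT = 6.833 K.
COP_Carnot = T_C/ΔT = 297.98/6.833 = 43.61.
Ẇ_min = Q̇/COP_Carnot = 70600/43.61 = 1619 W.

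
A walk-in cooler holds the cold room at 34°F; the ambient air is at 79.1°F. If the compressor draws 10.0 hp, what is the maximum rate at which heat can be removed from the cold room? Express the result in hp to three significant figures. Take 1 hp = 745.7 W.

109 hp

In absolute terms T_C = 274.26 K and T_H = 299.32 K, so ΔT = 25.06 K.
COP_Carnot = T_C/ΔT = 274.26/25.06 = 10.95.
Q̇_max = COP_Carnot × Ẇ = 10.95 × 10.00 hp = 109.5 hp.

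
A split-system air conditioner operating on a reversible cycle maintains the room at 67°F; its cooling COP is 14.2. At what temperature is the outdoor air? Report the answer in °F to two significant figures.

COP_R = T_C/(T_H − T_C) gives T_H − T_C = T_C/COP.
With T_C = 292.59 K, T_H = 292.59 × (1 + 1/14.2) = 313.20 K.
Converting, 313.20 K = 104.09°F.

100 °F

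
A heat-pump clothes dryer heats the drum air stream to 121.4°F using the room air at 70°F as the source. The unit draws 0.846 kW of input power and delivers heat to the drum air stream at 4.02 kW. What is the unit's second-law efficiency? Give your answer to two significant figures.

COP_actual = Q̇_H/Ẇ = 4.020/0.8460 = 4.752.
In absolute terms T_C = 294.26 K and T_H = 322.82 K, so ΔT = 28.56 K.
COP_Carnot = T_H/ΔT = 322.82/28.56 = 11.30.
η_II = COP_actual/COP_Carnot = 4.752/11.30 = 0.4203.

0.42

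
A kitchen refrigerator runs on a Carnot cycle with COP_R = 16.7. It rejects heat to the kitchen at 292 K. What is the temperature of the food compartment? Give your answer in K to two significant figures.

280 K

For a Carnot refrigerator COP_R = T_C/(T_H − T_C), so T_C = COP·T_H/(1 + COP).
With T_H = 292.00 K, T_C = 16.7 × 292.00/17.70 = 275.50 K.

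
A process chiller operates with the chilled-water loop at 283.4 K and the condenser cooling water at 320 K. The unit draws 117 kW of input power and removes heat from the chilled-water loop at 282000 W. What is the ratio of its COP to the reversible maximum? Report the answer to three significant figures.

Converting, Q̇_C = 282000 W = 282.0 kW, so COP_actual = Q̇_C/Ẇ = 282.0/117.0 = 2.410.
The reservoir spacing is ΔT = 320 − 283.4 = 36.60 K.
COP_Carnot = T_C/ΔT = 283.40/36.60 = 7.743.
η_II = COP_actual/COP_Carnot = 2.410/7.743 = 0.3113.

0.311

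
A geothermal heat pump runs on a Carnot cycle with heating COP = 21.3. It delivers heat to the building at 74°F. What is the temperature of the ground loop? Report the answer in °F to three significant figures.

48.9 °F

COP_HP = T_H/(T_H − T_C) gives T_H − T_C = T_H/COP.
With T_H = 296.48 K, T_C = 296.48 × (1 − 1/21.3) = 282.56 K.
Converting, 282.56 K = 48.95°F.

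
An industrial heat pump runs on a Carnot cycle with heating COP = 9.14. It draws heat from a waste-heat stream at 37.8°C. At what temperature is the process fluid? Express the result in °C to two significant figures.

76 °C

COP_HP = T_H/(T_H − T_C) rearranges to T_H = COP·T_C/(COP − 1).
With T_C = 310.95 K, T_H = 9.14 × 310.95/8.140 = 349.15 K.
Converting, 349.15 K = 76.00°C.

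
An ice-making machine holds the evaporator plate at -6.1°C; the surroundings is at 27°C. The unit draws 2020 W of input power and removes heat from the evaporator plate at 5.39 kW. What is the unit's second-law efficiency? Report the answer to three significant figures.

Converting, Q̇_C = 5.390 kW = 5390 W, so COP_actual = Q̇_C/Ẇ = 5390/2020 = 2.668.
In absolute terms T_C = 267.05 K and T_H = 300.15 K, so ΔT = 33.10 K.
COP_Carnot = T_C/ΔT = 267.05/33.10 = 8.068.
η_II = COP_actual/COP_Carnot = 2.668/8.068 = 0.3307.

0.331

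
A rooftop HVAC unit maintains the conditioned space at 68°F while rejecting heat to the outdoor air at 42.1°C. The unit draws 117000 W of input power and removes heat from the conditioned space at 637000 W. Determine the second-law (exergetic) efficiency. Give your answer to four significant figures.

0.4104

COP_actual = Q̇_C/Ẇ = 637000/117000 = 5.444.
In absolute terms T_C = 293.15 K and T_H = 315.25 K, so ΔT = 22.10 K.
COP_Carnot = T_C/ΔT = 293.15/22.10 = 13.26.
η_II = COP_actual/COP_Carnot = 5.444/13.26 = 0.4104.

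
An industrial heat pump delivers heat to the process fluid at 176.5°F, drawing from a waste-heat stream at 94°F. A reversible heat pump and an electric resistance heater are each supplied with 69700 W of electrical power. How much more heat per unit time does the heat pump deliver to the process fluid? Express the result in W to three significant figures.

In absolute terms T_C = 307.59 K and T_H = 353.43 K, so ΔT = 45.83 K.
COP_Carnot = T_H/ΔT = 353.43/45.83 = 7.711.
The heat pump delivers Q̇_H = COP × Ẇ = 537500 W; the resistance heater delivers Ẇ = 69700 W.
Extra = (COP − 1)·Ẇ = 467800 W.

468000 W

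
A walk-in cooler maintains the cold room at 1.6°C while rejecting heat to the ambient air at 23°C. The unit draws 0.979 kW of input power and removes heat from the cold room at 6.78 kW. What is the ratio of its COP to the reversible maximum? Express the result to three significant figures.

COP_actual = Q̇_C/Ẇ = 6.780/0.9790 = 6.925.
In absolute terms T_C = 274.75 K and T_H = 296.15 K, so ΔT = 21.40 K.
COP_Carnot = T_C/ΔT = 274.75/21.40 = 12.84.
η_II = COP_actual/COP_Carnot = 6.925/12.84 = 0.5394.

0.539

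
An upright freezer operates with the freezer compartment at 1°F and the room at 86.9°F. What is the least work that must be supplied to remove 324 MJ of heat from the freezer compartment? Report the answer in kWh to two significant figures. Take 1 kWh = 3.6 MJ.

17 kWh

In absolute terms T_C = 255.93 K and T_H = 303.65 K, so ΔT = 47.72 K.
The reversible limit is COP_R = T_C/ΔT = 5.363, so W_min = Q_C/COP = Q_C·ΔT/T_C.
W_min = 324.0 × 47.72/255.93 = 60.42 MJ = 16.78 kWh.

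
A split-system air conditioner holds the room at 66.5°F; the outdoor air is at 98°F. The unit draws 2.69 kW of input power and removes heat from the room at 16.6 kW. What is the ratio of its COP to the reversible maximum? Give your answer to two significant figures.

0.37

COP_actual = Q̇_C/Ẇ = 16.60/2.690 = 6.171.
In absolute terms T_C = 292.32 K and T_H = 309.82 K, so ΔT = 17.50 K.
COP_Carnot = T_C/ΔT = 292.32/17.50 = 16.70.
η_II = COP_actual/COP_Carnot = 6.171/16.70 = 0.3694.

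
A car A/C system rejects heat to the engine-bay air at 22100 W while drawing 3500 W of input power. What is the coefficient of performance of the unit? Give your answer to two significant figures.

The first law gives Q̇_H = Q̇_C + Ẇ, so the three rates are Q̇_C = 18600, Q̇_H = 22100, Ẇ = 3500 W.
COP_R = Q̇_C/Ẇ = 18600/3500 = 5.314.

5.3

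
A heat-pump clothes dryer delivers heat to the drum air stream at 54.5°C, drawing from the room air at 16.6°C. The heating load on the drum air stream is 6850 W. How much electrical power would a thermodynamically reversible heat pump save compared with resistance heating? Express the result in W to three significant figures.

In absolute terms T_C = 289.75 K and T_H = 327.65 K, so ΔT = 37.90 K.
COP_Carnot = T_H/ΔT = 327.65/37.90 = 8.645.
Resistance heating needs Ẇ_res = Q̇_H = 6850 W; the reversible heat pump needs only Ẇ_hp = Q̇_H/COP = 792.4 W.
Saving = 6850 − 792.4 = 6058 W.

6060 W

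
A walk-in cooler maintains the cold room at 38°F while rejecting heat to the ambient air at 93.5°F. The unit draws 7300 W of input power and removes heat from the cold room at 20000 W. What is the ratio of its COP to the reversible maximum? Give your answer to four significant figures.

0.3055

COP_actual = Q̇_C/Ẇ = 20000/7300 = 2.740.
In absolute terms T_C = 276.48 K and T_H = 307.32 K, so ΔT = 30.83 K.
COP_Carnot = T_C/ΔT = 276.48/30.83 = 8.967.
η_II = COP_actual/COP_Carnot = 2.740/8.967 = 0.3055.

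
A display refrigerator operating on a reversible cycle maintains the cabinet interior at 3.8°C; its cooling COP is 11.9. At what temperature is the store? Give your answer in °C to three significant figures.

27.1 °C

COP_R = T_C/(T_H − T_C) gives T_H − T_C = T_C/COP.
With T_C = 276.95 K, T_H = 276.95 × (1 + 1/11.9) = 300.22 K.
Converting, 300.22 K = 27.07°C.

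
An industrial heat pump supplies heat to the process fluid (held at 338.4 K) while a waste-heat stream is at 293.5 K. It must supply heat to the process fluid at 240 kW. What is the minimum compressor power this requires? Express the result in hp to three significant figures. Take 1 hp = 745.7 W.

42.7 hp

The reservoir spacing is ΔT = 338.4 − 293.5 = 44.90 K.
COP_Carnot = T_H/ΔT = 338.40/44.90 = 7.537.
Ẇ_min = Q̇/COP_Carnot = 240.0/7.537 = 31.84 kW = 42.70 hp.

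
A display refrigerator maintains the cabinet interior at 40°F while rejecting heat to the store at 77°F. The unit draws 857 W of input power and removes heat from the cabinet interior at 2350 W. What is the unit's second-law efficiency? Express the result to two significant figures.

0.20

COP_actual = Q̇_C/Ẇ = 2350/857.0 = 2.742.
In absolute terms T_C = 277.59 K and T_H = 298.15 K, so ΔT = 20.56 K.
COP_Carnot = T_C/ΔT = 277.59/20.56 = 13.50.
η_II = COP_actual/COP_Carnot = 2.742/13.50 = 0.2031.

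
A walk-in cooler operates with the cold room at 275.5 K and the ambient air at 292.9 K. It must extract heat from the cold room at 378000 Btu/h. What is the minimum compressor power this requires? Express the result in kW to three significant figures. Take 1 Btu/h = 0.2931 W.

The reservoir spacing is ΔT = 292.9 − 275.5 = 17.40 K.
COP_Carnot = T_C/ΔT = 275.50/17.40 = 15.83.
Ẇ_min = Q̇/COP_Carnot = 378000/15.83 = 23870 Btu/h = 6.997 kW.

7.00 kW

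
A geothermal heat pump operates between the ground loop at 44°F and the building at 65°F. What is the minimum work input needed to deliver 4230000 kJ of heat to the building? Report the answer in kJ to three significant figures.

169000 kJ

In absolute terms T_C = 279.82 K and T_H = 291.48 K, so ΔT = 11.67 K.
The reversible limit is COP_HP = T_H/ΔT = 24.98, so W_min = Q_H/COP = Q_H·ΔT/T_H.
W_min = 4230000 × 11.67/291.48 = 169300 kJ.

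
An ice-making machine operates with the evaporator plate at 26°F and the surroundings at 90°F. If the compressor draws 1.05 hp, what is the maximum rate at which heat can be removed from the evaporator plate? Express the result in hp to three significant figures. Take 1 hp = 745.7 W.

7.97 hp

In absolute terms T_C = 269.82 K and T_H = 305.37 K, so ΔT = 35.56 K.
COP_Carnot = T_C/ΔT = 269.82/35.56 = 7.589.
Q̇_max = COP_Carnot × Ẇ = 7.589 × 1.050 hp = 7.968 hp.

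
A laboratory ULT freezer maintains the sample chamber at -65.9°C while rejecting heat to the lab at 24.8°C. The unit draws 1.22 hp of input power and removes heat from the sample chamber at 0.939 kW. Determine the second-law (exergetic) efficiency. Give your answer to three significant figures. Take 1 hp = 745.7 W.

0.452

Converting, Q̇_C = 0.9390 kW = 1.259 hp, so COP_actual = Q̇_C/Ẇ = 1.259/1.220 = 1.032.
In absolute terms T_C = 207.25 K and T_H = 297.95 K, so ΔT = 90.70 K.
COP_Carnot = T_C/ΔT = 207.25/90.70 = 2.285.
η_II = COP_actual/COP_Carnot = 1.032/2.285 = 0.4517.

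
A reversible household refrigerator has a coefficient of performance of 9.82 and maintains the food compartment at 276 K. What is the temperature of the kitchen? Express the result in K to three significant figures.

COP_R = T_C/(T_H − T_C) gives T_H − T_C = T_C/COP.
With T_C = 276.00 K, T_H = 276.00 × (1 + 1/9.82) = 304.11 K.

304 K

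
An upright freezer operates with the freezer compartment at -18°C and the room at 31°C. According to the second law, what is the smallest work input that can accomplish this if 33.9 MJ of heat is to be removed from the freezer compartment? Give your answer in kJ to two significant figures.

6500 kJ

In absolute terms T_C = 255.15 K and T_H = 304.15 K, so ΔT = 49.00 K.
The reversible limit is COP_R = T_C/ΔT = 5.207, so W_min = Q_C/COP = Q_C·ΔT/T_C.
W_min = 33.90 × 49.00/255.15 = 6.510 MJ = 6510 kJ.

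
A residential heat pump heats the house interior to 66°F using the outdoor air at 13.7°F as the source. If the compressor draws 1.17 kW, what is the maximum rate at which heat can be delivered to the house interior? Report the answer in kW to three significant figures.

11.8 kW

In absolute terms T_C = 262.98 K and T_H = 292.04 K, so ΔT = 29.06 K.
COP_Carnot = T_H/ΔT = 292.04/29.06 = 10.05.
Q̇_max = COP_Carnot × Ẇ = 10.05 × 1.170 kW = 11.76 kW.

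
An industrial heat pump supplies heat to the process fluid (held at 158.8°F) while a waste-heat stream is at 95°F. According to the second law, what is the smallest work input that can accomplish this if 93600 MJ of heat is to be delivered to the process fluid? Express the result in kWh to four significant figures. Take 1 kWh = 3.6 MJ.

2682 kWh

In absolute terms T_C = 308.15 K and T_H = 343.59 K, so ΔT = 35.44 K.
The reversible limit is COP_HP = T_H/ΔT = 9.694, so W_min = Q_H/COP = Q_H·ΔT/T_H.
W_min = 93600 × 35.44/343.59 = 9656 MJ = 2682 kWh.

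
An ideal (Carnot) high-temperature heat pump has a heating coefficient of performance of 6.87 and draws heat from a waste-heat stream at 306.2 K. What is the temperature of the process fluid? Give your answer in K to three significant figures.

COP_HP = T_H/(T_H − T_C) rearranges to T_H = COP·T_C/(COP − 1).
With T_C = 306.20 K, T_H = 6.87 × 306.20/5.870 = 358.36 K.

358 K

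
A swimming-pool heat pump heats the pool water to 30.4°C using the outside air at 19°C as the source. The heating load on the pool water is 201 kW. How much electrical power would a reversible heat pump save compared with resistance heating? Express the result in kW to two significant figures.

190 kW

In absolute terms T_C = 292.15 K and T_H = 303.55 K, so ΔT = 11.40 K.
COP_Carnot = T_H/ΔT = 303.55/11.40 = 26.63.
Resistance heating needs Ẇ_res = Q̇_H = 201.0 kW; the reversible heat pump needs only Ẇ_hp = Q̇_H/COP = 7.549 kW.
Saving = 201.0 − 7.549 = 193.5 kW.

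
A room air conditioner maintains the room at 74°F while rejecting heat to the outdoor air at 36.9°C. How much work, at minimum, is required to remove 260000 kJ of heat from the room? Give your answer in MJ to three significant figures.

11.9 MJ

In absolute terms T_C = 296.48 K and T_H = 310.05 K, so ΔT = 13.57 K.
The reversible limit is COP_R = T_C/ΔT = 21.85, so W_min = Q_C/COP = Q_C·ΔT/T_C.
W_min = 260000 × 13.57/296.48 = 11900 kJ = 11.90 MJ.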